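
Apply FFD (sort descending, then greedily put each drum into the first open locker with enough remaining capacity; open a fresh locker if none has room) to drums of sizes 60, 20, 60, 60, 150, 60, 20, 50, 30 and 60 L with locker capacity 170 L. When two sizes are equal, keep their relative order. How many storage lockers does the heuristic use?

4

Sorted descending: 150, 60, 60, 60, 60, 60, 50, 30, 20, 20.
  150 → locker 1 (new)  [load 150/170]
  60 → locker 2 (new)  [load 60/170]
  60 → locker 2  [load 120/170]
  60 → locker 3 (new)  [load 60/170]
  60 → locker 3  [load 120/170]
  60 → locker 4 (new)  [load 60/170]
  50 → locker 2  [load 170/170]
  30 → locker 3  [load 150/170]
  20 → locker 1  [load 170/170]
  20 → locker 3  [load 170/170]
4 storage lockers opened.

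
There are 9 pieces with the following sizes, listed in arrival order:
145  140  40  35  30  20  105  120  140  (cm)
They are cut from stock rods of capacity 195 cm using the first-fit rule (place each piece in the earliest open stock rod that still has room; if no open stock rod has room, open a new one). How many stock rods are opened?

5

  145 → stock rod 1 (new)  [load 145/195]
  140 → stock rod 2 (new)  [load 140/195]
  40 → stock rod 1  [load 185/195]
  35 → stock rod 2  [load 175/195]
  30 → stock rod 3 (new)  [load 30/195]
  20 → stock rod 2  [load 195/195]
  105 → stock rod 3  [load 135/195]
  120 → stock rod 4 (new)  [load 120/195]
  140 → stock rod 5 (new)  [load 140/195]
5 stock rods opened.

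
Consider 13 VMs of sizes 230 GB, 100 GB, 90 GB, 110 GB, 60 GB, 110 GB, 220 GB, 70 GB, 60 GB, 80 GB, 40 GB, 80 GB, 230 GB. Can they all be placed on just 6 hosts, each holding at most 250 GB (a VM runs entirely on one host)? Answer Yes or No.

No

Total = 1480 GB; ⌈1480/250⌉ = 6.
The bound of 6 does not rule out 6, but exhaustive search shows no assignment into 6 hosts of capacity 250 GB exists — the minimum is 7.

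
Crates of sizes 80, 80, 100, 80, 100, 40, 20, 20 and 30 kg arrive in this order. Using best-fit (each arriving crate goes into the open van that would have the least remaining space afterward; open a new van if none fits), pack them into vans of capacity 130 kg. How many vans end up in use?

5

  80 → van 1 (new)  [load 80/130]
  80 → van 2 (new)  [load 80/130]
  100 → van 3 (new)  [load 100/130]
  80 → van 4 (new)  [load 80/130]
  100 → van 5 (new)  [load 100/130]
  40 → van 1  [load 120/130]
  20 → van 3  [load 120/130]
  20 → van 5  [load 120/130]
  30 → van 2  [load 110/130]
5 vans opened.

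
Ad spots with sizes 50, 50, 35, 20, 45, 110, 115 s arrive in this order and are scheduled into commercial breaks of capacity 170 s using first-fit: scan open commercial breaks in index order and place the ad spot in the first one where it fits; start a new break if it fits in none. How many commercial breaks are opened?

3

  50 → break 1 (new)  [load 50/170]
  50 → break 1  [load 100/170]
  35 → break 1  [load 135/170]
  20 → break 1  [load 155/170]
  45 → break 2 (new)  [load 45/170]
  110 → break 2  [load 155/170]
  115 → break 3 (new)  [load 115/170]
3 commercial breaks opened.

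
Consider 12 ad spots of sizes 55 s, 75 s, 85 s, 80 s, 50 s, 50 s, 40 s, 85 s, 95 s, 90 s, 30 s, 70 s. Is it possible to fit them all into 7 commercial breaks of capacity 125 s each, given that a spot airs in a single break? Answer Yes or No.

Total = 805 s; ⌈805/125⌉ = 7.
The bound of 7 does not rule out 7, but exhaustive search shows no assignment into 7 commercial breaks of capacity 125 s exists — the minimum is 8.

No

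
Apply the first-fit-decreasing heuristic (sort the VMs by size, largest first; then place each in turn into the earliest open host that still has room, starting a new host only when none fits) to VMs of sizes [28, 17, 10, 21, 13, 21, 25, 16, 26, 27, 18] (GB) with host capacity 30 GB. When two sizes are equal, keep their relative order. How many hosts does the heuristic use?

Sorted descending: 28, 27, 26, 25, 21, 21, 18, 17, 16, 13, 10.
  28 → host 1 (new)  [load 28/30]
  27 → host 2 (new)  [load 27/30]
  26 → host 3 (new)  [load 26/30]
  25 → host 4 (new)  [load 25/30]
  21 → host 5 (new)  [load 21/30]
  21 → host 6 (new)  [load 21/30]
  18 → host 7 (new)  [load 18/30]
  17 → host 8 (new)  [load 17/30]
  16 → host 9 (new)  [load 16/30]
  13 → host 8  [load 30/30]
  10 → host 7  [load 28/30]
9 hosts opened.

9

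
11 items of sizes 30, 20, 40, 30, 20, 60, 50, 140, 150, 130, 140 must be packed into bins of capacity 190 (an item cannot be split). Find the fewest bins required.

Total = 150 + 140 + 140 + 130 + 60 + 50 + 40 + 30 + 30 + 20 + 20 = 810.
Lower bound: ⌈810/190⌉ = 5 bins.
A packing using 5 bins:
  bin 1: 150 + 40 = 190
  bin 2: 140 + 50 = 190
  bin 3: 140 + 30 + 20 = 190
  bin 4: 130 + 60 = 190
  bin 5: 30 + 20 = 50
This matches the lower bound, so 5 is optimal.

5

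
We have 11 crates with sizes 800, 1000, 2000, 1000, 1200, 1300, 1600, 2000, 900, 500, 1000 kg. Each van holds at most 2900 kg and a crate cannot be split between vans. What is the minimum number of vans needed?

Total = 2000 + 2000 + 1600 + 1300 + 1200 + 1000 + 1000 + 1000 + 900 + 800 + 500 = 13300 kg.
Lower bound: ⌈13300/2900⌉ = 5 vans.
A packing using 5 vans:
  van 1: 2000 + 900 = 2900
  van 2: 2000 + 800 = 2800
  van 3: 1600 + 1300 = 2900
  van 4: 1200 + 1000 + 500 = 2700
  van 5: 1000 + 1000 = 2000
This matches the lower bound, so 5 is optimal.

5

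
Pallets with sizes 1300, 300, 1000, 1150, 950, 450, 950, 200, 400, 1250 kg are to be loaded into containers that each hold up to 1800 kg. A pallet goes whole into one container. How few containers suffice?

6

Total = 1300 + 1250 + 1150 + 1000 + 950 + 950 + 450 + 400 + 300 + 200 = 7950 kg.
Lower bound: ⌈7950/1800⌉ = 5 containers.
Also, 6 pallets each exceed 900 kg, and no two of those can share a container, so at least 6 containers are needed.
A packing using 6 containers:
  container 1: 1300 + 450 = 1750
  container 2: 1250 + 400 = 1650
  container 3: 1150 + 300 + 200 = 1650
  container 4: 1000 = 1000
  container 5: 950 = 950
  container 6: 950 = 950
This matches the lower bound, so 6 is optimal.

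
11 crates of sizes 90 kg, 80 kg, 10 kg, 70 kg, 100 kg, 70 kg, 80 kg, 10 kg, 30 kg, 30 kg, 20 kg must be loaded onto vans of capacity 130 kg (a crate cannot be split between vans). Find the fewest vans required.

6

Total = 100 + 90 + 80 + 80 + 70 + 70 + 30 + 30 + 20 + 10 + 10 = 590 kg.
Lower bound: ⌈590/130⌉ = 5 vans.
Also, 6 crates each exceed 65 kg, and no two of those can share a van, so at least 6 vans are needed.
A packing using 6 vans:
  van 1: 100 + 30 = 130
  van 2: 90 + 30 + 10 = 130
  van 3: 80 + 20 + 10 = 110
  van 4: 80 = 80
  van 5: 70 = 70
  van 6: 70 = 70
This matches the lower bound, so 6 is optimal.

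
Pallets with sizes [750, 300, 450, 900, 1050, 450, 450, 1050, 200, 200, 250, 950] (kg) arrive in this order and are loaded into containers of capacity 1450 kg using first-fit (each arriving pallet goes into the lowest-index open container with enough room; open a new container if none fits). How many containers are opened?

  750 → container 1 (new)  [load 750/1450]
  300 → container 1  [load 1050/1450]
  450 → container 2 (new)  [load 450/1450]
  900 → container 2  [load 1350/1450]
  1050 → container 3 (new)  [load 1050/1450]
  450 → container 4 (new)  [load 450/1450]
  450 → container 4  [load 900/1450]
  1050 → container 5 (new)  [load 1050/1450]
  200 → container 1  [load 1250/1450]
  200 → container 1  [load 1450/1450]
  250 → container 3  [load 1300/1450]
  950 → container 6 (new)  [load 950/1450]
6 containers opened.

6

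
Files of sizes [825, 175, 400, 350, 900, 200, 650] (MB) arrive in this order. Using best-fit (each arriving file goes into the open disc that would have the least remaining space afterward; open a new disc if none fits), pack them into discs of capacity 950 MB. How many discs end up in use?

4

  825 → disc 1 (new)  [load 825/950]
  175 → disc 2 (new)  [load 175/950]
  400 → disc 2  [load 575/950]
  350 → disc 2  [load 925/950]
  900 → disc 3 (new)  [load 900/950]
  200 → disc 4 (new)  [load 200/950]
  650 → disc 4  [load 850/950]
4 discs opened.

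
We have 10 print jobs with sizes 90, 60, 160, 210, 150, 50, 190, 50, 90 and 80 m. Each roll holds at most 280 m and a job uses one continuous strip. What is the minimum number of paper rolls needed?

5

Total = 210 + 190 + 160 + 150 + 90 + 90 + 80 + 60 + 50 + 50 = 1130 m.
Lower bound: ⌈1130/280⌉ = 5 paper rolls.
A packing using 5 paper rolls:
  roll 1: 210 + 60 = 270
  roll 2: 190 + 90 = 280
  roll 3: 160 + 90 = 250
  roll 4: 150 + 80 + 50 = 280
  roll 5: 50 = 50
This matches the lower bound, so 5 is optimal.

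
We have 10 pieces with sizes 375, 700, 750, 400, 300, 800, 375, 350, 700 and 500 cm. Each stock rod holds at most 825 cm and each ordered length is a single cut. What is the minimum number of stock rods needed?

Total = 800 + 750 + 700 + 700 + 500 + 400 + 375 + 375 + 350 + 300 = 5250 cm.
Lower bound: ⌈5250/825⌉ = 7 stock rods.
A packing using 7 stock rods:
  stock rod 1: 800 = 800
  stock rod 2: 750 = 750
  stock rod 3: 700 = 700
  stock rod 4: 700 = 700
  stock rod 5: 500 + 300 = 800
  stock rod 6: 400 + 375 = 775
  stock rod 7: 375 + 350 = 725
This matches the lower bound, so 7 is optimal.

7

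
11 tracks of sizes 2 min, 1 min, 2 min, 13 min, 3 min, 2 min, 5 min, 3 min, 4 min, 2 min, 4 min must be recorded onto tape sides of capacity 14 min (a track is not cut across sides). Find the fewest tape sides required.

3

Total = 13 + 5 + 4 + 4 + 3 + 3 + 2 + 2 + 2 + 2 + 1 = 41 min.
Lower bound: ⌈41/14⌉ = 3 tape sides.
A packing using 3 tape sides:
  side 1: 13 + 1 = 14
  side 2: 5 + 4 + 4 = 13
  side 3: 3 + 3 + 2 + 2 + 2 + 2 = 14
This matches the lower bound, so 3 is optimal.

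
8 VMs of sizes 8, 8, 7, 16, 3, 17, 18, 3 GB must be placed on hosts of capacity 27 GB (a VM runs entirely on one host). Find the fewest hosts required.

3

Total = 18 + 17 + 16 + 8 + 8 + 7 + 3 + 3 = 80 GB.
Lower bound: ⌈80/27⌉ = 3 hosts.
A packing using 3 hosts:
  host 1: 18 + 8 = 26
  host 2: 17 + 7 + 3 = 27
  host 3: 16 + 8 + 3 = 27
This matches the lower bound, so 3 is optimal.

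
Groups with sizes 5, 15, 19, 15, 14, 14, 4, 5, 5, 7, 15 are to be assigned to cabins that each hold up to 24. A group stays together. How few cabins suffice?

Total = 19 + 15 + 15 + 15 + 14 + 14 + 7 + 5 + 5 + 5 + 4 = 118.
Lower bound: ⌈118/24⌉ = 5 cabins.
Also, 6 groups each exceed 12, and no two of those can share a cabin, so at least 6 cabins are needed.
A packing using 6 cabins:
  cabin 1: 19 + 5 = 24
  cabin 2: 15 + 7 = 22
  cabin 3: 15 + 5 + 4 = 24
  cabin 4: 15 + 5 = 20
  cabin 5: 14 = 14
  cabin 6: 14 = 14
This matches the lower bound, so 6 is optimal.

6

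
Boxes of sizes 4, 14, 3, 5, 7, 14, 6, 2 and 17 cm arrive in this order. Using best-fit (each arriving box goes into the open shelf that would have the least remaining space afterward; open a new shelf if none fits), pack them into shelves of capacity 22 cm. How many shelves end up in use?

4

  4 → shelf 1 (new)  [load 4/22]
  14 → shelf 1  [load 18/22]
  3 → shelf 1  [load 21/22]
  5 → shelf 2 (new)  [load 5/22]
  7 → shelf 2  [load 12/22]
  14 → shelf 3 (new)  [load 14/22]
  6 → shelf 3  [load 20/22]
  2 → shelf 3  [load 22/22]
  17 → shelf 4 (new)  [load 17/22]
4 shelves opened.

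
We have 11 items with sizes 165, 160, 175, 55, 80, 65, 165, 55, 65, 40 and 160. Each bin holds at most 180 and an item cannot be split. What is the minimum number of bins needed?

Total = 175 + 165 + 165 + 160 + 160 + 80 + 65 + 65 + 55 + 55 + 40 = 1185.
Lower bound: ⌈1185/180⌉ = 7 bins.
A packing using 8 bins:
  bin 1: 175 = 175
  bin 2: 165 = 165
  bin 3: 165 = 165
  bin 4: 160 = 160
  bin 5: 160 = 160
  bin 6: 80 + 65 = 145
  bin 7: 65 + 55 + 55 = 175
  bin 8: 40 = 40
No arrangement into 7 bins stays within capacity, so 8 is optimal.

8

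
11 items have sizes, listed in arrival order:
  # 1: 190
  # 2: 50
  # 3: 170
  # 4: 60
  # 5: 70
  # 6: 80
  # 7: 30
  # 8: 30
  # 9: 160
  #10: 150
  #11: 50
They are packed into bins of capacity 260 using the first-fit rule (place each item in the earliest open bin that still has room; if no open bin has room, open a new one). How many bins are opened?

5

  190 → bin 1 (new)  [load 190/260]
  50 → bin 1  [load 240/260]
  170 → bin 2 (new)  [load 170/260]
  60 → bin 2  [load 230/260]
  70 → bin 3 (new)  [load 70/260]
  80 → bin 3  [load 150/260]
  30 → bin 2  [load 260/260]
  30 → bin 3  [load 180/260]
  160 → bin 4 (new)  [load 160/260]
  150 → bin 5 (new)  [load 150/260]
  50 → bin 3  [load 230/260]
5 bins opened.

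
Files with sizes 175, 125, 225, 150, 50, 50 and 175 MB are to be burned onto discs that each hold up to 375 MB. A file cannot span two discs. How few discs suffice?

Total = 225 + 175 + 175 + 150 + 125 + 50 + 50 = 950 MB.
Lower bound: ⌈950/375⌉ = 3 discs.
A packing using 3 discs:
  disc 1: 225 + 150 = 375
  disc 2: 175 + 175 = 350
  disc 3: 125 + 50 + 50 = 225
This matches the lower bound, so 3 is optimal.

3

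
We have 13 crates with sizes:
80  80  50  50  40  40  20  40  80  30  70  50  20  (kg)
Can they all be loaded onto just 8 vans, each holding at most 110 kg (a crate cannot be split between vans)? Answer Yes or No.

Yes

A valid assignment using 7 vans:
  van 1: 80 + 30 = 110
  van 2: 80 + 20 = 100
  van 3: 80 + 20 = 100
  van 4: 70 + 40 = 110
  van 5: 50 + 50 = 100
  van 6: 50 + 40 = 90
  van 7: 40 = 40
That uses only 7 ≤ 8, so 8 vans are enough.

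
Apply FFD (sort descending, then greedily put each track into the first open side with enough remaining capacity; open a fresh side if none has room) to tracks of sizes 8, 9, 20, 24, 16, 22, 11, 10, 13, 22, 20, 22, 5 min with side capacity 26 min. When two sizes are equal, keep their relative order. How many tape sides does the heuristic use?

9

Sorted descending: 24, 22, 22, 22, 20, 20, 16, 13, 11, 10, 9, 8, 5.
  24 → side 1 (new)  [load 24/26]
  22 → side 2 (new)  [load 22/26]
  22 → side 3 (new)  [load 22/26]
  22 → side 4 (new)  [load 22/26]
  20 → side 5 (new)  [load 20/26]
  20 → side 6 (new)  [load 20/26]
  16 → side 7 (new)  [load 16/26]
  13 → side 8 (new)  [load 13/26]
  11 → side 8  [load 24/26]
  10 → side 7  [load 26/26]
  9 → side 9 (new)  [load 9/26]
  8 → side 9  [load 17/26]
  5 → side 5  [load 25/26]
9 tape sides opened.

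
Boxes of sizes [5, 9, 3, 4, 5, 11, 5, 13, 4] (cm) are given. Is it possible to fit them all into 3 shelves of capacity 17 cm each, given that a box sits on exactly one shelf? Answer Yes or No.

No

Total = 59 cm; ⌈59/17⌉ = 4.
At least 4 shelves are required, but only 3 are allowed.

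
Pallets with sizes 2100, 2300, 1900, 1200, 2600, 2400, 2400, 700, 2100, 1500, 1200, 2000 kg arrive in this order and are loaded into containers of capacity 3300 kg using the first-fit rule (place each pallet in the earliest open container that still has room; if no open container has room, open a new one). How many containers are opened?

9

  2100 → container 1 (new)  [load 2100/3300]
  2300 → container 2 (new)  [load 2300/3300]
  1900 → container 3 (new)  [load 1900/3300]
  1200 → container 1  [load 3300/3300]
  2600 → container 4 (new)  [load 2600/3300]
  2400 → container 5 (new)  [load 2400/3300]
  2400 → container 6 (new)  [load 2400/3300]
  700 → container 2  [load 3000/3300]
  2100 → container 7 (new)  [load 2100/3300]
  1500 → container 8 (new)  [load 1500/3300]
  1200 → container 3  [load 3100/3300]
  2000 → container 9 (new)  [load 2000/3300]
9 containers opened.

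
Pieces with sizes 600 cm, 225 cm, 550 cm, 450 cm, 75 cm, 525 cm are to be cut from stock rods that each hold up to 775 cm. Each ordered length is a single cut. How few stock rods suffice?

Total = 600 + 550 + 525 + 450 + 225 + 75 = 2425 cm.
Lower bound: ⌈2425/775⌉ = 4 stock rods.
A packing using 4 stock rods:
  stock rod 1: 600 + 75 = 675
  stock rod 2: 550 + 225 = 775
  stock rod 3: 525 = 525
  stock rod 4: 450 = 450
This matches the lower bound, so 4 is optimal.

4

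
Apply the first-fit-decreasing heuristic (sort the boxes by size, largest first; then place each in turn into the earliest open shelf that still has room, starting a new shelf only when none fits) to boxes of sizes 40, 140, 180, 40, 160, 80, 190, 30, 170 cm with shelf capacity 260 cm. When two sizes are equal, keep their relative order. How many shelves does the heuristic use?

5

Sorted descending: 190, 180, 170, 160, 140, 80, 40, 40, 30.
  190 → shelf 1 (new)  [load 190/260]
  180 → shelf 2 (new)  [load 180/260]
  170 → shelf 3 (new)  [load 170/260]
  160 → shelf 4 (new)  [load 160/260]
  140 → shelf 5 (new)  [load 140/260]
  80 → shelf 2  [load 260/260]
  40 → shelf 1  [load 230/260]
  40 → shelf 3  [load 210/260]
  30 → shelf 1  [load 260/260]
5 shelves opened.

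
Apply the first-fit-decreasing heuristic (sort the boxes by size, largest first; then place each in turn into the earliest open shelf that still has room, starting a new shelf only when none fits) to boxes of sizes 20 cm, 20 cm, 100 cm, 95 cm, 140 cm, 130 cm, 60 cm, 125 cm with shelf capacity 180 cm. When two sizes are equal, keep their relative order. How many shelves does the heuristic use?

Sorted descending: 140, 130, 125, 100, 95, 60, 20, 20.
  140 → shelf 1 (new)  [load 140/180]
  130 → shelf 2 (new)  [load 130/180]
  125 → shelf 3 (new)  [load 125/180]
  100 → shelf 4 (new)  [load 100/180]
  95 → shelf 5 (new)  [load 95/180]
  60 → shelf 4  [load 160/180]
  20 → shelf 1  [load 160/180]
  20 → shelf 1  [load 180/180]
5 shelves opened.

5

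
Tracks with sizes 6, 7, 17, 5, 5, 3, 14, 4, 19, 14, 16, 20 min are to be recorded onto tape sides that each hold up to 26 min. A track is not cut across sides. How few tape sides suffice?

Total = 20 + 19 + 17 + 16 + 14 + 14 + 7 + 6 + 5 + 5 + 4 + 3 = 130 min.
Lower bound: ⌈130/26⌉ = 5 tape sides.
Also, 6 tracks each exceed 13 min, and no two of those can share a side, so at least 6 tape sides are needed.
A packing using 6 tape sides:
  side 1: 20 + 6 = 26
  side 2: 19 + 7 = 26
  side 3: 17 + 5 + 4 = 26
  side 4: 16 + 5 + 3 = 24
  side 5: 14 = 14
  side 6: 14 = 14
This matches the lower bound, so 6 is optimal.

6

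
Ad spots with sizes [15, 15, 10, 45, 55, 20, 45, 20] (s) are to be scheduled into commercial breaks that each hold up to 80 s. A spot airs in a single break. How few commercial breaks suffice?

3

Total = 55 + 45 + 45 + 20 + 20 + 15 + 15 + 10 = 225 s.
Lower bound: ⌈225/80⌉ = 3 commercial breaks.
A packing using 3 commercial breaks:
  break 1: 55 + 20 = 75
  break 2: 45 + 20 + 15 = 80
  break 3: 45 + 15 + 10 = 70
This matches the lower bound, so 3 is optimal.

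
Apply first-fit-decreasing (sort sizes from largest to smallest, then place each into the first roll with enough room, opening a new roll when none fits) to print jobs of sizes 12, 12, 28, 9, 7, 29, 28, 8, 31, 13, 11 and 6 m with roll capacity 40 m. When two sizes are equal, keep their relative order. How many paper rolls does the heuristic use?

Sorted descending: 31, 29, 28, 28, 13, 12, 12, 11, 9, 8, 7, 6.
  31 → roll 1 (new)  [load 31/40]
  29 → roll 2 (new)  [load 29/40]
  28 → roll 3 (new)  [load 28/40]
  28 → roll 4 (new)  [load 28/40]
  13 → roll 5 (new)  [load 13/40]
  12 → roll 3  [load 40/40]
  12 → roll 4  [load 40/40]
  11 → roll 2  [load 40/40]
  9 → roll 1  [load 40/40]
  8 → roll 5  [load 21/40]
  7 → roll 5  [load 28/40]
  6 → roll 5  [load 34/40]
5 paper rolls opened.

5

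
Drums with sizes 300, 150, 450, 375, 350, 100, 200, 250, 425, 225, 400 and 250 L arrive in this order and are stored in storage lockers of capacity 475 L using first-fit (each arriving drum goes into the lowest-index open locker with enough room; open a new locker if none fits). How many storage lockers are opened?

  300 → locker 1 (new)  [load 300/475]
  150 → locker 1  [load 450/475]
  450 → locker 2 (new)  [load 450/475]
  375 → locker 3 (new)  [load 375/475]
  350 → locker 4 (new)  [load 350/475]
  100 → locker 3  [load 475/475]
  200 → locker 5 (new)  [load 200/475]
  250 → locker 5  [load 450/475]
  425 → locker 6 (new)  [load 425/475]
  225 → locker 7 (new)  [load 225/475]
  400 → locker 8 (new)  [load 400/475]
  250 → locker 7  [load 475/475]
8 storage lockers opened.

8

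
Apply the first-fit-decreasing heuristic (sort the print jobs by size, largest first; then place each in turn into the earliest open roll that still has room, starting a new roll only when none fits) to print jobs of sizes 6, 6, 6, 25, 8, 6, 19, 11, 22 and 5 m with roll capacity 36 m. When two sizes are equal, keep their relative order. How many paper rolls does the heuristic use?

4

Sorted descending: 25, 22, 19, 11, 8, 6, 6, 6, 6, 5.
  25 → roll 1 (new)  [load 25/36]
  22 → roll 2 (new)  [load 22/36]
  19 → roll 3 (new)  [load 19/36]
  11 → roll 1  [load 36/36]
  8 → roll 2  [load 30/36]
  6 → roll 2  [load 36/36]
  6 → roll 3  [load 25/36]
  6 → roll 3  [load 31/36]
  6 → roll 4 (new)  [load 6/36]
  5 → roll 3  [load 36/36]
4 paper rolls opened.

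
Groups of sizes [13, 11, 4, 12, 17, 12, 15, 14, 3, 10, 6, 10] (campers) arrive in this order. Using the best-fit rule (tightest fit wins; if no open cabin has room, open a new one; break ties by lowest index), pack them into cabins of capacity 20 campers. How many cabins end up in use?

8

  13 → cabin 1 (new)  [load 13/20]
  11 → cabin 2 (new)  [load 11/20]
  4 → cabin 1  [load 17/20]
  12 → cabin 3 (new)  [load 12/20]
  17 → cabin 4 (new)  [load 17/20]
  12 → cabin 5 (new)  [load 12/20]
  15 → cabin 6 (new)  [load 15/20]
  14 → cabin 7 (new)  [load 14/20]
  3 → cabin 1  [load 20/20]
  10 → cabin 8 (new)  [load 10/20]
  6 → cabin 7  [load 20/20]
  10 → cabin 8  [load 20/20]
8 cabins opened.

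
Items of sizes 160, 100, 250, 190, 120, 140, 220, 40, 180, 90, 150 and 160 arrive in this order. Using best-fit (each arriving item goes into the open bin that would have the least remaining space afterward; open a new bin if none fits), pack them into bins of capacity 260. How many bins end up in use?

  160 → bin 1 (new)  [load 160/260]
  100 → bin 1  [load 260/260]
  250 → bin 2 (new)  [load 250/260]
  190 → bin 3 (new)  [load 190/260]
  120 → bin 4 (new)  [load 120/260]
  140 → bin 4  [load 260/260]
  220 → bin 5 (new)  [load 220/260]
  40 → bin 5  [load 260/260]
  180 → bin 6 (new)  [load 180/260]
  90 → bin 7 (new)  [load 90/260]
  150 → bin 7  [load 240/260]
  160 → bin 8 (new)  [load 160/260]
8 bins opened.

8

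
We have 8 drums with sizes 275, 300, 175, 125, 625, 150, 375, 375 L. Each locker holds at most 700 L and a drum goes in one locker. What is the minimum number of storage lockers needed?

4

Total = 625 + 375 + 375 + 300 + 275 + 175 + 150 + 125 = 2400 L.
Lower bound: ⌈2400/700⌉ = 4 storage lockers.
A packing using 4 storage lockers:
  locker 1: 625 = 625
  locker 2: 375 + 300 = 675
  locker 3: 375 + 275 = 650
  locker 4: 175 + 150 + 125 = 450
This matches the lower bound, so 4 is optimal.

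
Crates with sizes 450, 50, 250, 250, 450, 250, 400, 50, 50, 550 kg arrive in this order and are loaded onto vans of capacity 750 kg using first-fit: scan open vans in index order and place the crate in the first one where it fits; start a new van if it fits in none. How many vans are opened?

  450 → van 1 (new)  [load 450/750]
  50 → van 1  [load 500/750]
  250 → van 1  [load 750/750]
  250 → van 2 (new)  [load 250/750]
  450 → van 2  [load 700/750]
  250 → van 3 (new)  [load 250/750]
  400 → van 3  [load 650/750]
  50 → van 2  [load 750/750]
  50 → van 3  [load 700/750]
  550 → van 4 (new)  [load 550/750]
4 vans opened.

4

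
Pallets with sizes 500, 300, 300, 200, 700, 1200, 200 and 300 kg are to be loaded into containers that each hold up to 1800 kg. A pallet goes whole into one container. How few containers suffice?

Total = 1200 + 700 + 500 + 300 + 300 + 300 + 200 + 200 = 3700 kg.
Lower bound: ⌈3700/1800⌉ = 3 containers.
A packing using 3 containers:
  container 1: 1200 + 500 = 1700
  container 2: 700 + 300 + 300 + 300 + 200 = 1800
  container 3: 200 = 200
This matches the lower bound, so 3 is optimal.

3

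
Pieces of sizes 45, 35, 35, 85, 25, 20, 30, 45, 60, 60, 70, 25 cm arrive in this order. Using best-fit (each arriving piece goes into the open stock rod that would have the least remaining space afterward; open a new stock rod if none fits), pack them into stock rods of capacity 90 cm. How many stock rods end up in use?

  45 → stock rod 1 (new)  [load 45/90]
  35 → stock rod 1  [load 80/90]
  35 → stock rod 2 (new)  [load 35/90]
  85 → stock rod 3 (new)  [load 85/90]
  25 → stock rod 2  [load 60/90]
  20 → stock rod 2  [load 80/90]
  30 → stock rod 4 (new)  [load 30/90]
  45 → stock rod 4  [load 75/90]
  60 → stock rod 5 (new)  [load 60/90]
  60 → stock rod 6 (new)  [load 60/90]
  70 → stock rod 7 (new)  [load 70/90]
  25 → stock rod 5  [load 85/90]
7 stock rods opened.

7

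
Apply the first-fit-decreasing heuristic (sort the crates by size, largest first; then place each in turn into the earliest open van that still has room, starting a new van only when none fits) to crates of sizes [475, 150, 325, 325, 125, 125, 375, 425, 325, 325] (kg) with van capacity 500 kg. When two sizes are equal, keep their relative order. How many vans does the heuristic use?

7

Sorted descending: 475, 425, 375, 325, 325, 325, 325, 150, 125, 125.
  475 → van 1 (new)  [load 475/500]
  425 → van 2 (new)  [load 425/500]
  375 → van 3 (new)  [load 375/500]
  325 → van 4 (new)  [load 325/500]
  325 → van 5 (new)  [load 325/500]
  325 → van 6 (new)  [load 325/500]
  325 → van 7 (new)  [load 325/500]
  150 → van 4  [load 475/500]
  125 → van 3  [load 500/500]
  125 → van 5  [load 450/500]
7 vans opened.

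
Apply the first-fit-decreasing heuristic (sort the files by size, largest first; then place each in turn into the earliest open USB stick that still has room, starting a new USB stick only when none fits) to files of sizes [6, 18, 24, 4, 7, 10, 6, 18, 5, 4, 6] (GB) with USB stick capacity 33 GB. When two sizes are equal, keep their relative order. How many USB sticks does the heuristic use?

4

Sorted descending: 24, 18, 18, 10, 7, 6, 6, 6, 5, 4, 4.
  24 → USB stick 1 (new)  [load 24/33]
  18 → USB stick 2 (new)  [load 18/33]
  18 → USB stick 3 (new)  [load 18/33]
  10 → USB stick 2  [load 28/33]
  7 → USB stick 1  [load 31/33]
  6 → USB stick 3  [load 24/33]
  6 → USB stick 3  [load 30/33]
  6 → USB stick 4 (new)  [load 6/33]
  5 → USB stick 2  [load 33/33]
  4 → USB stick 4  [load 10/33]
  4 → USB stick 4  [load 14/33]
4 USB sticks opened.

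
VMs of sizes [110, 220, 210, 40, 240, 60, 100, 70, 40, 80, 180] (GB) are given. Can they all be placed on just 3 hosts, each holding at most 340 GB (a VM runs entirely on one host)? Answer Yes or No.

Total = 1350 GB; ⌈1350/340⌉ = 4.
At least 4 hosts are required, but only 3 are allowed.

No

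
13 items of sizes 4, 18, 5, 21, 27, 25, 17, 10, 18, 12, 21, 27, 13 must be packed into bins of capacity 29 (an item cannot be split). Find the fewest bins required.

9

Total = 27 + 27 + 25 + 21 + 21 + 18 + 18 + 17 + 13 + 12 + 10 + 5 + 4 = 218.
Lower bound: ⌈218/29⌉ = 8 bins.
A packing using 9 bins:
  bin 1: 27 = 27
  bin 2: 27 = 27
  bin 3: 25 + 4 = 29
  bin 4: 21 + 5 = 26
  bin 5: 21 = 21
  bin 6: 18 + 10 = 28
  bin 7: 18 = 18
  bin 8: 17 + 12 = 29
  bin 9: 13 = 13
No arrangement into 8 bins stays within capacity, so 9 is optimal.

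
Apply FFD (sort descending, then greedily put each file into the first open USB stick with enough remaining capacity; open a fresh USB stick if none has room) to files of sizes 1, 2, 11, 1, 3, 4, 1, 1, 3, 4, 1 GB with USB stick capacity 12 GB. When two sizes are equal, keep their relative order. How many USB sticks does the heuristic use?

Sorted descending: 11, 4, 4, 3, 3, 2, 1, 1, 1, 1, 1.
  11 → USB stick 1 (new)  [load 11/12]
  4 → USB stick 2 (new)  [load 4/12]
  4 → USB stick 2  [load 8/12]
  3 → USB stick 2  [load 11/12]
  3 → USB stick 3 (new)  [load 3/12]
  2 → USB stick 3  [load 5/12]
  1 → USB stick 1  [load 12/12]
  1 → USB stick 2  [load 12/12]
  1 → USB stick 3  [load 6/12]
  1 → USB stick 3  [load 7/12]
  1 → USB stick 3  [load 8/12]
3 USB sticks opened.

3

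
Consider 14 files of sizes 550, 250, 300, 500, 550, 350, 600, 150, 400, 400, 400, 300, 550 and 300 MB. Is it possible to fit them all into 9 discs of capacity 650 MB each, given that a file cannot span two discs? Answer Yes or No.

Total = 5600 MB; ⌈5600/650⌉ = 9.
The bound of 9 does not rule out 9, but exhaustive search shows no assignment into 9 discs of capacity 650 MB exists — the minimum is 10.

No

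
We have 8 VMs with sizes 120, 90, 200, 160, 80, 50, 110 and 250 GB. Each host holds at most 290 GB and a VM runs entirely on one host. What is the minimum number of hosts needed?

4

Total = 250 + 200 + 160 + 120 + 110 + 90 + 80 + 50 = 1060 GB.
Lower bound: ⌈1060/290⌉ = 4 hosts.
A packing using 4 hosts:
  host 1: 250 = 250
  host 2: 200 + 90 = 290
  host 3: 160 + 120 = 280
  host 4: 110 + 80 + 50 = 240
This matches the lower bound, so 4 is optimal.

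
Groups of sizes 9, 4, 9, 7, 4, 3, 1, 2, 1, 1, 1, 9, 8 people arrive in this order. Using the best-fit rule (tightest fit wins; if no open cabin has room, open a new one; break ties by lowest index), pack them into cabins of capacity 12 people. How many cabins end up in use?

6

  9 → cabin 1 (new)  [load 9/12]
  4 → cabin 2 (new)  [load 4/12]
  9 → cabin 3 (new)  [load 9/12]
  7 → cabin 2  [load 11/12]
  4 → cabin 4 (new)  [load 4/12]
  3 → cabin 1  [load 12/12]
  1 → cabin 2  [load 12/12]
  2 → cabin 3  [load 11/12]
  1 → cabin 3  [load 12/12]
  1 → cabin 4  [load 5/12]
  1 → cabin 4  [load 6/12]
  9 → cabin 5 (new)  [load 9/12]
  8 → cabin 6 (new)  [load 8/12]
6 cabins opened.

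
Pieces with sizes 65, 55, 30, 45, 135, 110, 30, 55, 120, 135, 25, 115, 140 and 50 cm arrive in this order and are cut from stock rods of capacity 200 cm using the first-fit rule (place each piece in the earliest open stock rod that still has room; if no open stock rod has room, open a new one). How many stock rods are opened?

  65 → stock rod 1 (new)  [load 65/200]
  55 → stock rod 1  [load 120/200]
  30 → stock rod 1  [load 150/200]
  45 → stock rod 1  [load 195/200]
  135 → stock rod 2 (new)  [load 135/200]
  110 → stock rod 3 (new)  [load 110/200]
  30 → stock rod 2  [load 165/200]
  55 → stock rod 3  [load 165/200]
  120 → stock rod 4 (new)  [load 120/200]
  135 → stock rod 5 (new)  [load 135/200]
  25 → stock rod 2  [load 190/200]
  115 → stock rod 6 (new)  [load 115/200]
  140 → stock rod 7 (new)  [load 140/200]
  50 → stock rod 4  [load 170/200]
7 stock rods opened.

7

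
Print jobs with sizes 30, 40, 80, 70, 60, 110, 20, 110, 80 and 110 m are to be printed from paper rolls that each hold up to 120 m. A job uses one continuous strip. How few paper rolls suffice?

Total = 110 + 110 + 110 + 80 + 80 + 70 + 60 + 40 + 30 + 20 = 710 m.
Lower bound: ⌈710/120⌉ = 6 paper rolls.
A packing using 7 paper rolls:
  roll 1: 110 = 110
  roll 2: 110 = 110
  roll 3: 110 = 110
  roll 4: 80 + 40 = 120
  roll 5: 80 + 30 = 110
  roll 6: 70 + 20 = 90
  roll 7: 60 = 60
No arrangement into 6 paper rolls stays within capacity, so 7 is optimal.

7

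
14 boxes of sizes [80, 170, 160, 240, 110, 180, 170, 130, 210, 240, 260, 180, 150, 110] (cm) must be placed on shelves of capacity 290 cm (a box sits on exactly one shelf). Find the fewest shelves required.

Total = 260 + 240 + 240 + 210 + 180 + 180 + 170 + 170 + 160 + 150 + 130 + 110 + 110 + 80 = 2390 cm.
Lower bound: ⌈2390/290⌉ = 9 shelves.
Also, 10 boxes each exceed 145 cm, and no two of those can share a shelf, so at least 10 shelves are needed.
A packing using 10 shelves:
  shelf 1: 260 = 260
  shelf 2: 240 = 240
  shelf 3: 240 = 240
  shelf 4: 210 + 80 = 290
  shelf 5: 180 + 110 = 290
  shelf 6: 180 + 110 = 290
  shelf 7: 170 = 170
  shelf 8: 170 = 170
  shelf 9: 160 + 130 = 290
  shelf 10: 150 = 150
This matches the lower bound, so 10 is optimal.

10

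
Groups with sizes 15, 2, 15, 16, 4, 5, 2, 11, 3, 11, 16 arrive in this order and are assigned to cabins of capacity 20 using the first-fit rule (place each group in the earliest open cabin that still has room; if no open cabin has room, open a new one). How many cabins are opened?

  15 → cabin 1 (new)  [load 15/20]
  2 → cabin 1  [load 17/20]
  15 → cabin 2 (new)  [load 15/20]
  16 → cabin 3 (new)  [load 16/20]
  4 → cabin 2  [load 19/20]
  5 → cabin 4 (new)  [load 5/20]
  2 → cabin 1  [load 19/20]
  11 → cabin 4  [load 16/20]
  3 → cabin 3  [load 19/20]
  11 → cabin 5 (new)  [load 11/20]
  16 → cabin 6 (new)  [load 16/20]
6 cabins opened.

6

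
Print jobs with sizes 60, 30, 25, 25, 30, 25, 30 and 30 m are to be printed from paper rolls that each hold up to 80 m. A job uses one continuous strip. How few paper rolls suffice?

4

Total = 60 + 30 + 30 + 30 + 30 + 25 + 25 + 25 = 255 m.
Lower bound: ⌈255/80⌉ = 4 paper rolls.
A packing using 4 paper rolls:
  roll 1: 60 = 60
  roll 2: 30 + 30 = 60
  roll 3: 30 + 30 = 60
  roll 4: 25 + 25 + 25 = 75
This matches the lower bound, so 4 is optimal.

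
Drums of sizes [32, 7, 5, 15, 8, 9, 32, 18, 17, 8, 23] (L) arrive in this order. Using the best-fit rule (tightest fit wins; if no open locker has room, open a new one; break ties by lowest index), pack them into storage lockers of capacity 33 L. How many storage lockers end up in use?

  32 → locker 1 (new)  [load 32/33]
  7 → locker 2 (new)  [load 7/33]
  5 → locker 2  [load 12/33]
  15 → locker 2  [load 27/33]
  8 → locker 3 (new)  [load 8/33]
  9 → locker 3  [load 17/33]
  32 → locker 4 (new)  [load 32/33]
  18 → locker 5 (new)  [load 18/33]
  17 → locker 6 (new)  [load 17/33]
  8 → locker 5  [load 26/33]
  23 → locker 7 (new)  [load 23/33]
7 storage lockers opened.

7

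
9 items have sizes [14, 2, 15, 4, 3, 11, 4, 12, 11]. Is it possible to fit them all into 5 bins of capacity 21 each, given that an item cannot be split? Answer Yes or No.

Yes

A valid assignment using 5 bins:
  bin 1: 15 + 4 + 2 = 21
  bin 2: 14 + 4 + 3 = 21
  bin 3: 12 = 12
  bin 4: 11 = 11
  bin 5: 11 = 11
Every load is within 21, so 5 bins suffice.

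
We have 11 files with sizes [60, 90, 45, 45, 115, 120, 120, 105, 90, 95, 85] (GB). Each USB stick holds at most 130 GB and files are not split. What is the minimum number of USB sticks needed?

9

Total = 120 + 120 + 115 + 105 + 95 + 90 + 90 + 85 + 60 + 45 + 45 = 970 GB.
Lower bound: ⌈970/130⌉ = 8 USB sticks.
A packing using 9 USB sticks:
  USB stick 1: 120 = 120
  USB stick 2: 120 = 120
  USB stick 3: 115 = 115
  USB stick 4: 105 = 105
  USB stick 5: 95 = 95
  USB stick 6: 90 = 90
  USB stick 7: 90 = 90
  USB stick 8: 85 + 45 = 130
  USB stick 9: 60 + 45 = 105
No arrangement into 8 USB sticks stays within capacity, so 9 is optimal.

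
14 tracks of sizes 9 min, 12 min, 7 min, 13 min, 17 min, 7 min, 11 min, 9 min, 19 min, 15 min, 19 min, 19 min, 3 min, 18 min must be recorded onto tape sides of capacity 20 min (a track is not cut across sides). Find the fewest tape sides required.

Total = 19 + 19 + 19 + 18 + 17 + 15 + 13 + 12 + 11 + 9 + 9 + 7 + 7 + 3 = 178 min.
Lower bound: ⌈178/20⌉ = 9 tape sides.
A packing using 10 tape sides:
  side 1: 19 = 19
  side 2: 19 = 19
  side 3: 19 = 19
  side 4: 18 = 18
  side 5: 17 + 3 = 20
  side 6: 15 = 15
  side 7: 13 + 7 = 20
  side 8: 12 + 7 = 19
  side 9: 11 + 9 = 20
  side 10: 9 = 9
No arrangement into 9 tape sides stays within capacity, so 10 is optimal.

10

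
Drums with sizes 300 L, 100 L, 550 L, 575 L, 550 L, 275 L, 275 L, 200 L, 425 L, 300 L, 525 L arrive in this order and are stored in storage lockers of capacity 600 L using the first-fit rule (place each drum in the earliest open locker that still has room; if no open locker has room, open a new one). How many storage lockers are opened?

  300 → locker 1 (new)  [load 300/600]
  100 → locker 1  [load 400/600]
  550 → locker 2 (new)  [load 550/600]
  575 → locker 3 (new)  [load 575/600]
  550 → locker 4 (new)  [load 550/600]
  275 → locker 5 (new)  [load 275/600]
  275 → locker 5  [load 550/600]
  200 → locker 1  [load 600/600]
  425 → locker 6 (new)  [load 425/600]
  300 → locker 7 (new)  [load 300/600]
  525 → locker 8 (new)  [load 525/600]
8 storage lockers opened.

8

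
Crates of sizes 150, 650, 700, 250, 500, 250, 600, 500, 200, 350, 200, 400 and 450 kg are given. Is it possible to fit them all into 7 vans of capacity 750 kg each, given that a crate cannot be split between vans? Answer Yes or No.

No

Total = 5200 kg; ⌈5200/750⌉ = 7.
The bound of 7 does not rule out 7, but exhaustive search shows no assignment into 7 vans of capacity 750 kg exists — the minimum is 8.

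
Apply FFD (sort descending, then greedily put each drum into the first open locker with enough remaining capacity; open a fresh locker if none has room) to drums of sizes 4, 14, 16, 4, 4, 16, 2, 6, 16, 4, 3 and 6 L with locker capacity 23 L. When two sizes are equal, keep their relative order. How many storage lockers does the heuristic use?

5

Sorted descending: 16, 16, 16, 14, 6, 6, 4, 4, 4, 4, 3, 2.
  16 → locker 1 (new)  [load 16/23]
  16 → locker 2 (new)  [load 16/23]
  16 → locker 3 (new)  [load 16/23]
  14 → locker 4 (new)  [load 14/23]
  6 → locker 1  [load 22/23]
  6 → locker 2  [load 22/23]
  4 → locker 3  [load 20/23]
  4 → locker 4  [load 18/23]
  4 → locker 4  [load 22/23]
  4 → locker 5 (new)  [load 4/23]
  3 → locker 3  [load 23/23]
  2 → locker 5  [load 6/23]
5 storage lockers opened.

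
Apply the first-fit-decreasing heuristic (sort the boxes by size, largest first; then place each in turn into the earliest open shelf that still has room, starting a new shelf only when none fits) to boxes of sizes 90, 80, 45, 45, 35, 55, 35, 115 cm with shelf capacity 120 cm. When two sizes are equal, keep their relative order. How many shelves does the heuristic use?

5

Sorted descending: 115, 90, 80, 55, 45, 45, 35, 35.
  115 → shelf 1 (new)  [load 115/120]
  90 → shelf 2 (new)  [load 90/120]
  80 → shelf 3 (new)  [load 80/120]
  55 → shelf 4 (new)  [load 55/120]
  45 → shelf 4  [load 100/120]
  45 → shelf 5 (new)  [load 45/120]
  35 → shelf 3  [load 115/120]
  35 → shelf 5  [load 80/120]
5 shelves opened.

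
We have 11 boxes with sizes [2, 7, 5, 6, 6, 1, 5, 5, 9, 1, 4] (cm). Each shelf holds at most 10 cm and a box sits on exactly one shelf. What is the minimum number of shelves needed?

Total = 9 + 7 + 6 + 6 + 5 + 5 + 5 + 4 + 2 + 1 + 1 = 51 cm.
Lower bound: ⌈51/10⌉ = 6 shelves.
A packing using 6 shelves:
  shelf 1: 9 + 1 = 10
  shelf 2: 7 + 2 + 1 = 10
  shelf 3: 6 + 4 = 10
  shelf 4: 6 = 6
  shelf 5: 5 + 5 = 10
  shelf 6: 5 = 5
This matches the lower bound, so 6 is optimal.

6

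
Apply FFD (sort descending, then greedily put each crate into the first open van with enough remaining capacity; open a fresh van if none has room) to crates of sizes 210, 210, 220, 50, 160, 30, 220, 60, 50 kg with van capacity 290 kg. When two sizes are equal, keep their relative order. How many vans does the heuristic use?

Sorted descending: 220, 220, 210, 210, 160, 60, 50, 50, 30.
  220 → van 1 (new)  [load 220/290]
  220 → van 2 (new)  [load 220/290]
  210 → van 3 (new)  [load 210/290]
  210 → van 4 (new)  [load 210/290]
  160 → van 5 (new)  [load 160/290]
  60 → van 1  [load 280/290]
  50 → van 2  [load 270/290]
  50 → van 3  [load 260/290]
  30 → van 3  [load 290/290]
5 vans opened.

5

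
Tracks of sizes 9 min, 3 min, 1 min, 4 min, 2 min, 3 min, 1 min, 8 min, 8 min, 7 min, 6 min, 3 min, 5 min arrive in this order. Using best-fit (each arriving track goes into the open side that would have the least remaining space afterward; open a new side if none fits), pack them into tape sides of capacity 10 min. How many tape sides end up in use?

7

  9 → side 1 (new)  [load 9/10]
  3 → side 2 (new)  [load 3/10]
  1 → side 1  [load 10/10]
  4 → side 2  [load 7/10]
  2 → side 2  [load 9/10]
  3 → side 3 (new)  [load 3/10]
  1 → side 2  [load 10/10]
  8 → side 4 (new)  [load 8/10]
  8 → side 5 (new)  [load 8/10]
  7 → side 3  [load 10/10]
  6 → side 6 (new)  [load 6/10]
  3 → side 6  [load 9/10]
  5 → side 7 (new)  [load 5/10]
7 tape sides opened.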